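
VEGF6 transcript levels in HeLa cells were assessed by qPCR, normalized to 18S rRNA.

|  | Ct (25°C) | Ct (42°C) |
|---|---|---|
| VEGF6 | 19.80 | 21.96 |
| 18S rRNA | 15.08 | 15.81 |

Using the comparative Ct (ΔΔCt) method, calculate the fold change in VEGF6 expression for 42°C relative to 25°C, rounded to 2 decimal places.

ΔCt(25°C) = 19.800 − 15.080 = 4.720
ΔCt(42°C) = 21.960 − 15.810 = 6.150
ΔΔCt = 6.150 − 4.720 = 1.430
Fold change = 2^(−1.430) = 0.371

0.37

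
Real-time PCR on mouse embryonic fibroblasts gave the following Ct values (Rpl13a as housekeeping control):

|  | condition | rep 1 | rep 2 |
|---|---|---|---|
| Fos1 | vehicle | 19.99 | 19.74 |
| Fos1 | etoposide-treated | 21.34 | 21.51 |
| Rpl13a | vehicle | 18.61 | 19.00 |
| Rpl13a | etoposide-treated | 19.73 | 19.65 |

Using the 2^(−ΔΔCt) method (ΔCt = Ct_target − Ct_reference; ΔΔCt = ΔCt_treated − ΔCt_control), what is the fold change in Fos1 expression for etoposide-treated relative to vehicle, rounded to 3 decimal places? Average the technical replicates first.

Mean Ct: Fos1 vehicle 19.865; Fos1 etoposide-treated 21.425; Rpl13a vehicle 18.805; Rpl13a etoposide-treated 19.690
ΔCt(vehicle) = 19.865 − 18.805 = 1.060
ΔCt(etoposide-treated) = 21.425 − 19.690 = 1.735
ΔΔCt = 1.735 − 1.060 = 0.675
Fold change = 2^(−0.675) = 0.6263

0.626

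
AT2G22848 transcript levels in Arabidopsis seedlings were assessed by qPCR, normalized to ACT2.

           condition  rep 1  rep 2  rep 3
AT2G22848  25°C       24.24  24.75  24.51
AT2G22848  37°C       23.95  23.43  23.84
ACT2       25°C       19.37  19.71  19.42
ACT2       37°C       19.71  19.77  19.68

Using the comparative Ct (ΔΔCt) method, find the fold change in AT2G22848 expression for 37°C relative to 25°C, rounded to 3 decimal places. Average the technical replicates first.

1.972

Mean Ct: AT2G22848 25°C 24.500; AT2G22848 37°C 23.740; ACT2 25°C 19.500; ACT2 37°C 19.720
ΔCt(25°C) = 24.500 − 19.500 = 5.000
ΔCt(37°C) = 23.740 − 19.720 = 4.020
ΔΔCt = 4.020 − 5.000 = -0.980
Fold change = 2^(−(-0.980)) = 2^0.980 = 1.9725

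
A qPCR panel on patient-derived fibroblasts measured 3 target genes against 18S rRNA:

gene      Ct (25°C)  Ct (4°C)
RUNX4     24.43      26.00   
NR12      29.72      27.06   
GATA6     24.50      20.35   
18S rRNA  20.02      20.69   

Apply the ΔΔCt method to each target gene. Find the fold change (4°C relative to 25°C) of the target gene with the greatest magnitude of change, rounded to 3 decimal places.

28.246

RUNX4: ΔΔCt = (26.00−20.69) − (24.43−20.02) = 5.31 − 4.41 = 0.90; fold change = 2^-0.90 = 0.536
NR12: ΔΔCt = (27.06−20.69) − (29.72−20.02) = 6.37 − 9.70 = -3.33; fold change = 2^3.33 = 10.056
GATA6: ΔΔCt = (20.35−20.69) − (24.50−20.02) = -0.34 − 4.48 = -4.82; fold change = 2^4.82 = 28.246
GATA6 has the largest |ΔΔCt| = 4.82.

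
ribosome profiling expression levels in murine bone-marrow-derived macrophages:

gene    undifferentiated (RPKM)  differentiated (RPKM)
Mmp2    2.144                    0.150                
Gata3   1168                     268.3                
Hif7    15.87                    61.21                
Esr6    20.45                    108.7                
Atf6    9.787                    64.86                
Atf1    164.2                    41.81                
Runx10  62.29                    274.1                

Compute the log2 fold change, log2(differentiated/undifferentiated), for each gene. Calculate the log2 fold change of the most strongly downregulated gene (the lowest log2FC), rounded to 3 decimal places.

-3.837

log2(0.150/2.144) = -3.837  (Mmp2)
log2(268.3/1168) = -2.122  (Gata3)
log2(61.21/15.87) = 1.947  (Hif7)
log2(108.7/20.45) = 2.410  (Esr6)
log2(64.86/9.787) = 2.728  (Atf6)
log2(41.81/164.2) = -1.974  (Atf1)
log2(274.1/62.29) = 2.138  (Runx10)
Mmp2 is most strongly downregulated.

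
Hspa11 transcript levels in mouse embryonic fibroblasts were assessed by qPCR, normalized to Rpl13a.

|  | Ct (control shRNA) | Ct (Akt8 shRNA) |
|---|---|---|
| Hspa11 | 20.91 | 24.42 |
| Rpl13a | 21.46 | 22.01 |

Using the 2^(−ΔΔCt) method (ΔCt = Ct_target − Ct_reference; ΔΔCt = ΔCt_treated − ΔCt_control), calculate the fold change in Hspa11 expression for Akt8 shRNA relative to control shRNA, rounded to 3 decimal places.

0.129

ΔCt(control shRNA) = 20.910 − 21.460 = -0.550
ΔCt(Akt8 shRNA) = 24.420 − 22.010 = 2.410
ΔΔCt = 2.410 − (-0.550) = 2.960
Fold change = 2^(−2.960) = 0.1285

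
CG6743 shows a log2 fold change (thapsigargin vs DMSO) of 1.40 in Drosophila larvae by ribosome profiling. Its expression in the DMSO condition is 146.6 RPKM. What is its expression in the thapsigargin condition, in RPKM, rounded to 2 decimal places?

386.88

Fold change = 2^(1.40) = 2.6390
thapsigargin expression = 146.6 × 2.6390 = 386.88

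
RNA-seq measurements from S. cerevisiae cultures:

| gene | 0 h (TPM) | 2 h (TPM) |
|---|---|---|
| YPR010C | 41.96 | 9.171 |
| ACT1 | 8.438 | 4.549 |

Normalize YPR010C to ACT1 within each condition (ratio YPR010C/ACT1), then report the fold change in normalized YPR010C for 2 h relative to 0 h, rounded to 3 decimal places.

YPR010C/ACT1 (0 h) = 41.96 / 8.438 = 4.9727
YPR010C/ACT1 (2 h) = 9.171 / 4.549 = 2.016
Fold change = 2.016 / 4.9727 = 0.4054

0.405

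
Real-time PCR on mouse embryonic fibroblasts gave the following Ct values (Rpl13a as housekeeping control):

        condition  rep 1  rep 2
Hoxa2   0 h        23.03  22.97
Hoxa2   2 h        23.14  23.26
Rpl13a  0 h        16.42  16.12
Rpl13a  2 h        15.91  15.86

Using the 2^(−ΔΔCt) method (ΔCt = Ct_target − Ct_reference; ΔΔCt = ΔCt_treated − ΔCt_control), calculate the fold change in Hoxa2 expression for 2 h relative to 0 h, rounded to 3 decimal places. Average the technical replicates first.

0.667

Mean Ct: Hoxa2 0 h 23.000; Hoxa2 2 h 23.200; Rpl13a 0 h 16.270; Rpl13a 2 h 15.885
ΔCt(0 h) = 23.000 − 16.270 = 6.730
ΔCt(2 h) = 23.200 − 15.885 = 7.315
ΔΔCt = 7.315 − 6.730 = 0.585
Fold change = 2^(−0.585) = 0.6666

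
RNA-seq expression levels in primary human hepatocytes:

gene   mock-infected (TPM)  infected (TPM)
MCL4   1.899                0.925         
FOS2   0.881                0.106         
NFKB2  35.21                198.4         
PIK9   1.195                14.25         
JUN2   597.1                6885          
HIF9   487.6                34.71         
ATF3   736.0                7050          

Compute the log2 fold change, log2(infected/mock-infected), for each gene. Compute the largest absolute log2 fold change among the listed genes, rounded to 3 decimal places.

3.812

log2(0.925/1.899) = -1.038  (MCL4)
log2(0.106/0.881) = -3.055  (FOS2)
log2(198.4/35.21) = 2.494  (NFKB2)
log2(14.25/1.195) = 3.576  (PIK9)
log2(6885/597.1) = 3.527  (JUN2)
log2(34.71/487.6) = -3.812  (HIF9)
log2(7050/736.0) = 3.260  (ATF3)
The largest magnitude belongs to HIF9.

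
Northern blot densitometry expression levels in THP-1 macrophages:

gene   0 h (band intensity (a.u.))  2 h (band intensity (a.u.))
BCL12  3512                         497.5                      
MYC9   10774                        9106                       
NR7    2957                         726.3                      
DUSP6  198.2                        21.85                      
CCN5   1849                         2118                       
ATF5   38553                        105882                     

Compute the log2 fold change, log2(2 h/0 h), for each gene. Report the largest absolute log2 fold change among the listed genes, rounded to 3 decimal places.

log2(497.5/3512) = -2.820  (BCL12)
log2(9106/10774) = -0.243  (MYC9)
log2(726.3/2957) = -2.025  (NR7)
log2(21.85/198.2) = -3.181  (DUSP6)
log2(2118/1849) = 0.196  (CCN5)
log2(105882/38553) = 1.458  (ATF5)
The largest magnitude belongs to DUSP6.

3.181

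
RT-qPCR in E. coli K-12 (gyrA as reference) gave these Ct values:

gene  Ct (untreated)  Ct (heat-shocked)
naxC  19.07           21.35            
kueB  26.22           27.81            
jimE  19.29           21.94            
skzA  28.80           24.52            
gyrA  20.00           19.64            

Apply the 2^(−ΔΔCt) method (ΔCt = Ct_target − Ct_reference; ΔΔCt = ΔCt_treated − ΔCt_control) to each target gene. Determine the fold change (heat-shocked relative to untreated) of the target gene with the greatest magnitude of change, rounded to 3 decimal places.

15.137

naxC: ΔΔCt = (21.35−19.64) − (19.07−20.00) = 1.71 − (-0.93) = 2.64; fold change = 2^-2.64 = 0.160
kueB: ΔΔCt = (27.81−19.64) − (26.22−20.00) = 8.17 − 6.22 = 1.95; fold change = 2^-1.95 = 0.259
jimE: ΔΔCt = (21.94−19.64) − (19.29−20.00) = 2.30 − (-0.71) = 3.01; fold change = 2^-3.01 = 0.124
skzA: ΔΔCt = (24.52−19.64) − (28.80−20.00) = 4.88 − 8.80 = -3.92; fold change = 2^3.92 = 15.137
skzA has the largest |ΔΔCt| = 3.92.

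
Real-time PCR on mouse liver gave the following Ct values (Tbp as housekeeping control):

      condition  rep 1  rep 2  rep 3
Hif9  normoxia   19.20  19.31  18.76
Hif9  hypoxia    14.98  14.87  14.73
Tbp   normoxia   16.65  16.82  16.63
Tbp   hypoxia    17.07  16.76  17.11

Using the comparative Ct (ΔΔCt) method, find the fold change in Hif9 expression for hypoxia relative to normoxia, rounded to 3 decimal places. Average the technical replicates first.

22.785

Mean Ct: Hif9 normoxia 19.090; Hif9 hypoxia 14.860; Tbp normoxia 16.700; Tbp hypoxia 16.980
ΔCt(normoxia) = 19.090 − 16.700 = 2.390
ΔCt(hypoxia) = 14.860 − 16.980 = -2.120
ΔΔCt = -2.120 − 2.390 = -4.510
Fold change = 2^(−(-4.510)) = 2^4.510 = 22.7848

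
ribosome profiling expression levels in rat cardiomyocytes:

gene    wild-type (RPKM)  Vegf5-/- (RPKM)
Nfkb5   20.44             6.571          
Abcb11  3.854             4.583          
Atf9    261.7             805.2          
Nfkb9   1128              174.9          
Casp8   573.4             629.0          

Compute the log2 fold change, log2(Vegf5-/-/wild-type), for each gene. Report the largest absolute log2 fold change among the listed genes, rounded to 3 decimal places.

log2(6.571/20.44) = -1.637  (Nfkb5)
log2(4.583/3.854) = 0.250  (Abcb11)
log2(805.2/261.7) = 1.621  (Atf9)
log2(174.9/1128) = -2.689  (Nfkb9)
log2(629.0/573.4) = 0.134  (Casp8)
The largest magnitude belongs to Nfkb9.

2.689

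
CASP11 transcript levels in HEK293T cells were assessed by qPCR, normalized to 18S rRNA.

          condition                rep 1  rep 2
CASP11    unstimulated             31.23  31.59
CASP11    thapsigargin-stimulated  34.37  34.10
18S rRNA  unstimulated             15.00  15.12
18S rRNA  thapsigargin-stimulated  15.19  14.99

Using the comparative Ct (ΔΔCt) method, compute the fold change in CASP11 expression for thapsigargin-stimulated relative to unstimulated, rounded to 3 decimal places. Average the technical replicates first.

Mean Ct: CASP11 unstimulated 31.410; CASP11 thapsigargin-stimulated 34.235; 18S rRNA unstimulated 15.060; 18S rRNA thapsigargin-stimulated 15.090
ΔCt(unstimulated) = 31.410 − 15.060 = 16.350
ΔCt(thapsigargin-stimulated) = 34.235 − 15.090 = 19.145
ΔΔCt = 19.145 − 16.350 = 2.795
Fold change = 2^(−2.795) = 0.1441

0.144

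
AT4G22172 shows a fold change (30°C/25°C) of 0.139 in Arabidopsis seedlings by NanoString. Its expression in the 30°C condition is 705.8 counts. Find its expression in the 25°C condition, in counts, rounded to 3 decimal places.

25°C expression = 705.8 / 0.139 = 5077.698

5077.698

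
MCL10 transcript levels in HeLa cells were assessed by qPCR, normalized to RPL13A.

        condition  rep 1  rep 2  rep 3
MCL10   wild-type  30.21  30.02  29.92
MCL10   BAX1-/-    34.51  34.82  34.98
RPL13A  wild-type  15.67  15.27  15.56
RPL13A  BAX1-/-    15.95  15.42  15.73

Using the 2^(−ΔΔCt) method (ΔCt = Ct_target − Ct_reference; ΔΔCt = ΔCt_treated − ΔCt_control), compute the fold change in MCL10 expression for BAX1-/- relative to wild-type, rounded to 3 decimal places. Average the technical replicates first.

0.044

Mean Ct: MCL10 wild-type 30.050; MCL10 BAX1-/- 34.770; RPL13A wild-type 15.500; RPL13A BAX1-/- 15.700
ΔCt(wild-type) = 30.050 − 15.500 = 14.550
ΔCt(BAX1-/-) = 34.770 − 15.700 = 19.070
ΔΔCt = 19.070 − 14.550 = 4.520
Fold change = 2^(−4.520) = 0.0436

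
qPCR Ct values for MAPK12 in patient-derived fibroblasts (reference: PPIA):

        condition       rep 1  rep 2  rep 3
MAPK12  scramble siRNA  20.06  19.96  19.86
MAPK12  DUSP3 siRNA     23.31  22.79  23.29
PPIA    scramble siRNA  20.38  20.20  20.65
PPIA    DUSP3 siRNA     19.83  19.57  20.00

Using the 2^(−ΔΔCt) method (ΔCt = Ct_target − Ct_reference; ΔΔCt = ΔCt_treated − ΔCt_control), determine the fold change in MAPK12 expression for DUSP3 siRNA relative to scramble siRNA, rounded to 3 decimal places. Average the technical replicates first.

0.073

Mean Ct: MAPK12 scramble siRNA 19.960; MAPK12 DUSP3 siRNA 23.130; PPIA scramble siRNA 20.410; PPIA DUSP3 siRNA 19.800
ΔCt(scramble siRNA) = 19.960 − 20.410 = -0.450
ΔCt(DUSP3 siRNA) = 23.130 − 19.800 = 3.330
ΔΔCt = 3.330 − (-0.450) = 3.780
Fold change = 2^(−3.780) = 0.0728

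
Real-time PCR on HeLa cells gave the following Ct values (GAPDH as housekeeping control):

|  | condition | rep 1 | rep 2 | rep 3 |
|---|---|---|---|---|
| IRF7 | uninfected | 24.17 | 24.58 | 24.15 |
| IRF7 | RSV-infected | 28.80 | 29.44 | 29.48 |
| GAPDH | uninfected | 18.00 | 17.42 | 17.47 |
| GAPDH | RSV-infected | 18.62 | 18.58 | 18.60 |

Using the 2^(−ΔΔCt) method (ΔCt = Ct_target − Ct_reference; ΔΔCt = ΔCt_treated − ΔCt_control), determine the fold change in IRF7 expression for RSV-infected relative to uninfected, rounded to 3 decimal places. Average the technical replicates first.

Mean Ct: IRF7 uninfected 24.300; IRF7 RSV-infected 29.240; GAPDH uninfected 17.630; GAPDH RSV-infected 18.600
ΔCt(uninfected) = 24.300 − 17.630 = 6.670
ΔCt(RSV-infected) = 29.240 − 18.600 = 10.640
ΔΔCt = 10.640 − 6.670 = 3.970
Fold change = 2^(−3.970) = 0.0638

0.064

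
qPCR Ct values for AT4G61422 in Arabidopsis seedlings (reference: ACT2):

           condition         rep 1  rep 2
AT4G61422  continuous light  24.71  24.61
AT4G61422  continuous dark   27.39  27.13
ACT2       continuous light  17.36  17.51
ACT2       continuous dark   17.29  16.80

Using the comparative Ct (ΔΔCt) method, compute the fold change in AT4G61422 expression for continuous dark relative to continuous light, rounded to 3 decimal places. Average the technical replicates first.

0.126

Mean Ct: AT4G61422 continuous light 24.660; AT4G61422 continuous dark 27.260; ACT2 continuous light 17.435; ACT2 continuous dark 17.045
ΔCt(continuous light) = 24.660 − 17.435 = 7.225
ΔCt(continuous dark) = 27.260 − 17.045 = 10.215
ΔΔCt = 10.215 − 7.225 = 2.990
Fold change = 2^(−2.990) = 0.1259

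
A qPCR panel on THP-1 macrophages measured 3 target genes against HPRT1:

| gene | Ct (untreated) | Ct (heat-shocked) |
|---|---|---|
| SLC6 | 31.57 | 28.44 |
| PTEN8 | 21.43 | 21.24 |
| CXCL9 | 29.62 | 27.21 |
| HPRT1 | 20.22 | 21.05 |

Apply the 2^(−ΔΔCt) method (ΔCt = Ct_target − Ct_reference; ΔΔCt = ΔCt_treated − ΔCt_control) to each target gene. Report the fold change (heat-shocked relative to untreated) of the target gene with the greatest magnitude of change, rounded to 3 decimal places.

15.562

SLC6: ΔΔCt = (28.44−21.05) − (31.57−20.22) = 7.39 − 11.35 = -3.96; fold change = 2^3.96 = 15.562
PTEN8: ΔΔCt = (21.24−21.05) − (21.43−20.22) = 0.19 − 1.21 = -1.02; fold change = 2^1.02 = 2.028
CXCL9: ΔΔCt = (27.21−21.05) − (29.62−20.22) = 6.16 − 9.40 = -3.24; fold change = 2^3.24 = 9.448
SLC6 has the largest |ΔΔCt| = 3.96.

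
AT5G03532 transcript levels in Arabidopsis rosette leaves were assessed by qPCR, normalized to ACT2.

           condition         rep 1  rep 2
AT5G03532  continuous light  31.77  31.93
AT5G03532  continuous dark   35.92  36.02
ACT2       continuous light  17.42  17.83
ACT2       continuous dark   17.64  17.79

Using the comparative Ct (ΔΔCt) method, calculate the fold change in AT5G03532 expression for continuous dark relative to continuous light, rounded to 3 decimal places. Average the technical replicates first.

Mean Ct: AT5G03532 continuous light 31.850; AT5G03532 continuous dark 35.970; ACT2 continuous light 17.625; ACT2 continuous dark 17.715
ΔCt(continuous light) = 31.850 − 17.625 = 14.225
ΔCt(continuous dark) = 35.970 − 17.715 = 18.255
ΔΔCt = 18.255 − 14.225 = 4.030
Fold change = 2^(−4.030) = 0.0612

0.061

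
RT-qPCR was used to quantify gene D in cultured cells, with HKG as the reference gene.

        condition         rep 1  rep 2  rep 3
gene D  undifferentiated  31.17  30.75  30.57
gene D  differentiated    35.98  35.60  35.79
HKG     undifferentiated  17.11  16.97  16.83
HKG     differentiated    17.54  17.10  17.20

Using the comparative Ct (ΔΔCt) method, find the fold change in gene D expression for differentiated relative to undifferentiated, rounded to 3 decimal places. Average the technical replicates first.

Mean Ct: gene D undifferentiated 30.830; gene D differentiated 35.790; HKG undifferentiated 16.970; HKG differentiated 17.280
ΔCt(undifferentiated) = 30.830 − 16.970 = 13.860
ΔCt(differentiated) = 35.790 − 17.280 = 18.510
ΔΔCt = 18.510 − 13.860 = 4.650
Fold change = 2^(−4.650) = 0.0398

0.040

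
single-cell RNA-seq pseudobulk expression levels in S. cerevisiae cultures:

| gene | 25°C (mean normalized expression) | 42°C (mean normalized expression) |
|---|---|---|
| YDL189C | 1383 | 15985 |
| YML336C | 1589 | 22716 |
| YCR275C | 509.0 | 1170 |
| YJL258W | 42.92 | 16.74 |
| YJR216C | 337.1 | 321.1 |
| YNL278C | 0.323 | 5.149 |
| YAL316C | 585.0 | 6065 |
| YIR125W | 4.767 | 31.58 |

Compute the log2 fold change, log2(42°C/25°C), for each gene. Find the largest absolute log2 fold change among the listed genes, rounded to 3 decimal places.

3.995

log2(15985/1383) = 3.531  (YDL189C)
log2(22716/1589) = 3.838  (YML336C)
log2(1170/509.0) = 1.201  (YCR275C)
log2(16.74/42.92) = -1.358  (YJL258W)
log2(321.1/337.1) = -0.070  (YJR216C)
log2(5.149/0.323) = 3.995  (YNL278C)
log2(6065/585.0) = 3.374  (YAL316C)
log2(31.58/4.767) = 2.728  (YIR125W)
The largest magnitude belongs to YNL278C.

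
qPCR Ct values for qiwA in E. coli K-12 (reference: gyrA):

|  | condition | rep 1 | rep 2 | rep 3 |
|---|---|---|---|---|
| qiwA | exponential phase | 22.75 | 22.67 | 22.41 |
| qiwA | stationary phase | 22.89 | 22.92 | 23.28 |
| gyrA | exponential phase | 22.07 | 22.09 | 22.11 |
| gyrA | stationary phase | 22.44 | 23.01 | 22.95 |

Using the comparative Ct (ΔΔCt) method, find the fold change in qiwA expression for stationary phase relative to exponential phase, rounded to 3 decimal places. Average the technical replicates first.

1.223

Mean Ct: qiwA exponential phase 22.610; qiwA stationary phase 23.030; gyrA exponential phase 22.090; gyrA stationary phase 22.800
ΔCt(exponential phase) = 22.610 − 22.090 = 0.520
ΔCt(stationary phase) = 23.030 − 22.800 = 0.230
ΔΔCt = 0.230 − 0.520 = -0.290
Fold change = 2^(−(-0.290)) = 2^0.290 = 1.2226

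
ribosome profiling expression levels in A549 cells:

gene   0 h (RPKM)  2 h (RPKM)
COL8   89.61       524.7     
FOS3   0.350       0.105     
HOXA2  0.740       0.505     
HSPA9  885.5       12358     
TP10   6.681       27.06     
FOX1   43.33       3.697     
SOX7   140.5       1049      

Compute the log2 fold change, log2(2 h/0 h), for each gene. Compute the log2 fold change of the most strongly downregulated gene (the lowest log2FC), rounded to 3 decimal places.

-3.551

log2(524.7/89.61) = 2.550  (COL8)
log2(0.105/0.350) = -1.737  (FOS3)
log2(0.505/0.740) = -0.551  (HOXA2)
log2(12358/885.5) = 3.803  (HSPA9)
log2(27.06/6.681) = 2.018  (TP10)
log2(3.697/43.33) = -3.551  (FOX1)
log2(1049/140.5) = 2.900  (SOX7)
FOX1 is most strongly downregulated.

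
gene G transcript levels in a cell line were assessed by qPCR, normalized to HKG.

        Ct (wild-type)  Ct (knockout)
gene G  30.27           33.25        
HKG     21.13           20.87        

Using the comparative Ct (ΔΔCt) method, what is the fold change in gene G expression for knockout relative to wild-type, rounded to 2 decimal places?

0.11

ΔCt(wild-type) = 30.270 − 21.130 = 9.140
ΔCt(knockout) = 33.250 − 20.870 = 12.380
ΔΔCt = 12.380 − 9.140 = 3.240
Fold change = 2^(−3.240) = 0.106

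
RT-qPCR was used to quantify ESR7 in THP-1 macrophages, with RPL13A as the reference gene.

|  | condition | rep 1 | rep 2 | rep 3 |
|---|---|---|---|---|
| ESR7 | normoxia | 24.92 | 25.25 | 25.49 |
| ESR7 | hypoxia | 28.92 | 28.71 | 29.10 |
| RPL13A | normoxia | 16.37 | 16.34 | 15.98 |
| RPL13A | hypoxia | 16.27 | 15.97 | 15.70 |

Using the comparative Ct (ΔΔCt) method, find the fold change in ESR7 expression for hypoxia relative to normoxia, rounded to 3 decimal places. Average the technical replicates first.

0.065

Mean Ct: ESR7 normoxia 25.220; ESR7 hypoxia 28.910; RPL13A normoxia 16.230; RPL13A hypoxia 15.980
ΔCt(normoxia) = 25.220 − 16.230 = 8.990
ΔCt(hypoxia) = 28.910 − 15.980 = 12.930
ΔΔCt = 12.930 − 8.990 = 3.940
Fold change = 2^(−3.940) = 0.0652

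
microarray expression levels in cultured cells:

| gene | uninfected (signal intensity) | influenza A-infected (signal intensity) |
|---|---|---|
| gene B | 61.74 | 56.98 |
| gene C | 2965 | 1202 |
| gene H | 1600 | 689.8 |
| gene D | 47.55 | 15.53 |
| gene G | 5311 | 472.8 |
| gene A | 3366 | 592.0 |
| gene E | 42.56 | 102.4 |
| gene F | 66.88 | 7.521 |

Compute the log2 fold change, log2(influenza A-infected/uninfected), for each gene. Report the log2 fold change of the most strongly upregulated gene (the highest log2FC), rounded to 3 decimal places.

log2(56.98/61.74) = -0.116  (gene B)
log2(1202/2965) = -1.303  (gene C)
log2(689.8/1600) = -1.214  (gene H)
log2(15.53/47.55) = -1.614  (gene D)
log2(472.8/5311) = -3.490  (gene G)
log2(592.0/3366) = -2.507  (gene A)
log2(102.4/42.56) = 1.267  (gene E)
log2(7.521/66.88) = -3.153  (gene F)
gene E is most strongly upregulated.

1.267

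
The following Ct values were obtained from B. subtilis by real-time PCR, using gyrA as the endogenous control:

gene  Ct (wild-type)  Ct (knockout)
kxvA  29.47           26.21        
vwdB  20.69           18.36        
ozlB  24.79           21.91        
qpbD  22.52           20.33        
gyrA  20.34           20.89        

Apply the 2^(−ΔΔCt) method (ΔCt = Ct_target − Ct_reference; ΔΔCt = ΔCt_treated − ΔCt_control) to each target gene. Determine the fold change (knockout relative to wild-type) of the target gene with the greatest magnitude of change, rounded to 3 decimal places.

kxvA: ΔΔCt = (26.21−20.89) − (29.47−20.34) = 5.32 − 9.13 = -3.81; fold change = 2^3.81 = 14.026
vwdB: ΔΔCt = (18.36−20.89) − (20.69−20.34) = -2.53 − 0.35 = -2.88; fold change = 2^2.88 = 7.362
ozlB: ΔΔCt = (21.91−20.89) − (24.79−20.34) = 1.02 − 4.45 = -3.43; fold change = 2^3.43 = 10.778
qpbD: ΔΔCt = (20.33−20.89) − (22.52−20.34) = -0.56 − 2.18 = -2.74; fold change = 2^2.74 = 6.681
kxvA has the largest |ΔΔCt| = 3.81.

14.026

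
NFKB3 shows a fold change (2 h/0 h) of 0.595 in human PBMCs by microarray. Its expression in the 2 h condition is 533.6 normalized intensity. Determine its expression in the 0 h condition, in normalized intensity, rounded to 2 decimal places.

0 h expression = 533.6 / 0.595 = 896.81

896.81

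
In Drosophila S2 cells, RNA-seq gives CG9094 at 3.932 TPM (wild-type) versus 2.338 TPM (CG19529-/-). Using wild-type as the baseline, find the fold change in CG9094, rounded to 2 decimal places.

Fold change = 2.338 / 3.932 = 0.595
CG9094 is downregulated.

0.59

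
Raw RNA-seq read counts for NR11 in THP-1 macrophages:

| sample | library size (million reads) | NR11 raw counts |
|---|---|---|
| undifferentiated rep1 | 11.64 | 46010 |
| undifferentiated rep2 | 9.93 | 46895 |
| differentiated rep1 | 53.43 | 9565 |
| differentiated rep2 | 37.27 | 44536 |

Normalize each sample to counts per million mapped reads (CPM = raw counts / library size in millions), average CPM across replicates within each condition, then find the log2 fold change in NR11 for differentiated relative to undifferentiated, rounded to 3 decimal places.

-2.659

CPM(undifferentiated rep1) = 46010 / 11.64 = 3952.7491
CPM(undifferentiated rep2) = 46895 / 9.93 = 4722.5579
CPM(differentiated rep1) = 9565 / 53.43 = 179.0193
CPM(differentiated rep2) = 44536 / 37.27 = 1194.9557
mean CPM(undifferentiated) = 4337.6535; mean CPM(differentiated) = 686.9875
Fold change = 686.9875 / 4337.6535 = 0.15838
log2(0.15838) = -2.6586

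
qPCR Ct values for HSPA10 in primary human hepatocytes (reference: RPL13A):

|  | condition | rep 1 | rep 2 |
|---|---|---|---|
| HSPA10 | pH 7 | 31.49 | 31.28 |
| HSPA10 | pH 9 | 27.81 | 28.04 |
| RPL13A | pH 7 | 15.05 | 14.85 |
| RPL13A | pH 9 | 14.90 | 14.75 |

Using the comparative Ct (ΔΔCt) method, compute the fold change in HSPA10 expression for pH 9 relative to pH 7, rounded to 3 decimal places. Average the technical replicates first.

10.091

Mean Ct: HSPA10 pH 7 31.385; HSPA10 pH 9 27.925; RPL13A pH 7 14.950; RPL13A pH 9 14.825
ΔCt(pH 7) = 31.385 − 14.950 = 16.435
ΔCt(pH 9) = 27.925 − 14.825 = 13.100
ΔΔCt = 13.100 − 16.435 = -3.335
Fold change = 2^(−(-3.335)) = 2^3.335 = 10.0910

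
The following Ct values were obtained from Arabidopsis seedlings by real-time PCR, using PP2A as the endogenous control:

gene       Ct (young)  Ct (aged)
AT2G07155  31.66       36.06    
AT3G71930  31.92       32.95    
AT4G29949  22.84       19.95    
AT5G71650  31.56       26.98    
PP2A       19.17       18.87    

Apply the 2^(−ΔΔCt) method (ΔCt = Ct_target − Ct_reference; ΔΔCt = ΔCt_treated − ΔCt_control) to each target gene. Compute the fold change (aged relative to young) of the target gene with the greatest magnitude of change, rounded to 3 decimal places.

AT2G07155: ΔΔCt = (36.06−18.87) − (31.66−19.17) = 17.19 − 12.49 = 4.70; fold change = 2^-4.70 = 0.038
AT3G71930: ΔΔCt = (32.95−18.87) − (31.92−19.17) = 14.08 − 12.75 = 1.33; fold change = 2^-1.33 = 0.398
AT4G29949: ΔΔCt = (19.95−18.87) − (22.84−19.17) = 1.08 − 3.67 = -2.59; fold change = 2^2.59 = 6.021
AT5G71650: ΔΔCt = (26.98−18.87) − (31.56−19.17) = 8.11 − 12.39 = -4.28; fold change = 2^4.28 = 19.427
AT2G07155 has the largest |ΔΔCt| = 4.70.

0.038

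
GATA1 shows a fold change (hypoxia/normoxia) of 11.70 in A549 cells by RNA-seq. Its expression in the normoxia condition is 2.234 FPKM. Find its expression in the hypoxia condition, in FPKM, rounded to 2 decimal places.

hypoxia expression = 2.234 × 11.70 = 26.14

26.14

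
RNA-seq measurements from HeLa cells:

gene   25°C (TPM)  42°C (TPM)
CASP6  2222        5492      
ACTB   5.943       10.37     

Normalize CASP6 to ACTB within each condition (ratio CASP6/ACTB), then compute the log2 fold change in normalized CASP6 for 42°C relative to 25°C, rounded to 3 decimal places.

0.502

CASP6/ACTB (25°C) = 2222 / 5.943 = 373.89
CASP6/ACTB (42°C) = 5492 / 10.37 = 529.6
Fold change = 529.6 / 373.89 = 1.4165
log2(1.4165) = 0.5023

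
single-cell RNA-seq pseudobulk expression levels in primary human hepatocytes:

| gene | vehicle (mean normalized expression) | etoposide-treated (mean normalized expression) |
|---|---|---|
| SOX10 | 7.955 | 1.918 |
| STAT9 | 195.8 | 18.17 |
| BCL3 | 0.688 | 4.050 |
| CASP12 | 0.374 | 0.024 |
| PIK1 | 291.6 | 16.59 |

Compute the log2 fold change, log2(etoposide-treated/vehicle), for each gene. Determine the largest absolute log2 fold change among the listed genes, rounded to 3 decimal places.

log2(1.918/7.955) = -2.052  (SOX10)
log2(18.17/195.8) = -3.430  (STAT9)
log2(4.050/0.688) = 2.557  (BCL3)
log2(0.024/0.374) = -3.962  (CASP12)
log2(16.59/291.6) = -4.136  (PIK1)
The largest magnitude belongs to PIK1.

4.136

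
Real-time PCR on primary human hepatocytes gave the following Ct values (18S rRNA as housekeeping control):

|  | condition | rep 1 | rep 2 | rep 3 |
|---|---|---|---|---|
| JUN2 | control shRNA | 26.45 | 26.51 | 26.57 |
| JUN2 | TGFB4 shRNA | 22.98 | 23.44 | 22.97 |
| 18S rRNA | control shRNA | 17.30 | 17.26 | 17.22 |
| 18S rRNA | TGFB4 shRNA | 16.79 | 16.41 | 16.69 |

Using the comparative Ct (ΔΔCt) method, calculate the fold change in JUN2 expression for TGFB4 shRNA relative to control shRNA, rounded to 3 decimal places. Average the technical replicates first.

Mean Ct: JUN2 control shRNA 26.510; JUN2 TGFB4 shRNA 23.130; 18S rRNA control shRNA 17.260; 18S rRNA TGFB4 shRNA 16.630
ΔCt(control shRNA) = 26.510 − 17.260 = 9.250
ΔCt(TGFB4 shRNA) = 23.130 − 16.630 = 6.500
ΔΔCt = 6.500 − 9.250 = -2.750
Fold change = 2^(−(-2.750)) = 2^2.750 = 6.7272

6.727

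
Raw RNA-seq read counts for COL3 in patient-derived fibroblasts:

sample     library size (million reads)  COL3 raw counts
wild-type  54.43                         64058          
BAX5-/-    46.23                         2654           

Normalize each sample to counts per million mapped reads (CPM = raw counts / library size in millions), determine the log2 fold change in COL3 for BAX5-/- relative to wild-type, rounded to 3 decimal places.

-4.358

CPM(wild-type) = 64058 / 54.43 = 1176.8877
CPM(BAX5-/-) = 2654 / 46.23 = 57.4086
Fold change = 57.4086 / 1176.8877 = 0.04878
log2(0.04878) = -4.3576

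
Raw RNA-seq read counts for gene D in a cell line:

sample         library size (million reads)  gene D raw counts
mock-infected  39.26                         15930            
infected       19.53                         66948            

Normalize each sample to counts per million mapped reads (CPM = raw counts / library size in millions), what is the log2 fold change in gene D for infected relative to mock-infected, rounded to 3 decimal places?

3.079

CPM(mock-infected) = 15930 / 39.26 = 405.7565
CPM(infected) = 66948 / 19.53 = 3427.9570
Fold change = 3427.9570 / 405.7565 = 8.44831
log2(8.44831) = 3.0787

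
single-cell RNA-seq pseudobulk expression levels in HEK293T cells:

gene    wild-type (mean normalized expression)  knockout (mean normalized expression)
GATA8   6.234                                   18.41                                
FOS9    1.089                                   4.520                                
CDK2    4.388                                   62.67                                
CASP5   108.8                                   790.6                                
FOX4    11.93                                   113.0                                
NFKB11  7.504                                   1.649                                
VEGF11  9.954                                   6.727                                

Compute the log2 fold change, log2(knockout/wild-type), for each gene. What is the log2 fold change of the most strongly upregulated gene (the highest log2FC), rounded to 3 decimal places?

log2(18.41/6.234) = 1.562  (GATA8)
log2(4.520/1.089) = 2.053  (FOS9)
log2(62.67/4.388) = 3.836  (CDK2)
log2(790.6/108.8) = 2.861  (CASP5)
log2(113.0/11.93) = 3.244  (FOX4)
log2(1.649/7.504) = -2.186  (NFKB11)
log2(6.727/9.954) = -0.565  (VEGF11)
CDK2 is most strongly upregulated.

3.836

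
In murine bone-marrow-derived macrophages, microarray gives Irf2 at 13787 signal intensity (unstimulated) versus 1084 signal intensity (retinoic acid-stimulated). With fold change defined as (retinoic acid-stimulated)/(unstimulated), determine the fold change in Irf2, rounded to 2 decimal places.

Fold change = 1084 / 13787 = 0.079
Irf2 is downregulated.

0.08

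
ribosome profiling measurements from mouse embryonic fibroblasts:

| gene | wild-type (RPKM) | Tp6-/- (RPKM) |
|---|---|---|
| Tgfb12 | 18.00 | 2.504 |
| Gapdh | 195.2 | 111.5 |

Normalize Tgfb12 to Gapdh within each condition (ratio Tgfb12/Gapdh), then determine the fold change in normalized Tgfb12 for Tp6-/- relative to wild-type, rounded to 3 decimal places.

Tgfb12/Gapdh (wild-type) = 18.00 / 195.2 = 0.092213
Tgfb12/Gapdh (Tp6-/-) = 2.504 / 111.5 = 0.022457
Fold change = 0.022457 / 0.092213 = 0.2435

0.244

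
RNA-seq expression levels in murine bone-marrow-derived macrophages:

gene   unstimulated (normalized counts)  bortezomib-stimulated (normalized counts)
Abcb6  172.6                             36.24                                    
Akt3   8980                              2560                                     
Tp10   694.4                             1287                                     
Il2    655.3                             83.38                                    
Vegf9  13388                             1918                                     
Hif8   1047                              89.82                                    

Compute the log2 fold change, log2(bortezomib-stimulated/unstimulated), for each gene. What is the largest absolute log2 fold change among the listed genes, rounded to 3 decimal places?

3.543

log2(36.24/172.6) = -2.252  (Abcb6)
log2(2560/8980) = -1.811  (Akt3)
log2(1287/694.4) = 0.890  (Tp10)
log2(83.38/655.3) = -2.974  (Il2)
log2(1918/13388) = -2.803  (Vegf9)
log2(89.82/1047) = -3.543  (Hif8)
The largest magnitude belongs to Hif8.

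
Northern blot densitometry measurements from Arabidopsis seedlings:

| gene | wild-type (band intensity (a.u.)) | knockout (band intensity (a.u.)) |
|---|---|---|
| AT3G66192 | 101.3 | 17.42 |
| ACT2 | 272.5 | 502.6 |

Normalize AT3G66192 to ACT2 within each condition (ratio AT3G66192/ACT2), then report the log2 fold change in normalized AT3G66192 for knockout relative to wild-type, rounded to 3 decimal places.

-3.423

AT3G66192/ACT2 (wild-type) = 101.3 / 272.5 = 0.37174
AT3G66192/ACT2 (knockout) = 17.42 / 502.6 = 0.03466
Fold change = 0.03466 / 0.37174 = 0.0932
log2(0.0932) = -3.4230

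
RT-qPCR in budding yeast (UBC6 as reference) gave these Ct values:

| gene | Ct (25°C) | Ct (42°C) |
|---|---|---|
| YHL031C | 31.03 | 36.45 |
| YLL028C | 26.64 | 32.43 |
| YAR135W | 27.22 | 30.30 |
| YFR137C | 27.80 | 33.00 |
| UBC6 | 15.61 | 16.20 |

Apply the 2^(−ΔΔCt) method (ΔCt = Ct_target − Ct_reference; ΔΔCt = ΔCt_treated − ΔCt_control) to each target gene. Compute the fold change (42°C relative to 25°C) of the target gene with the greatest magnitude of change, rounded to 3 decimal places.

YHL031C: ΔΔCt = (36.45−16.20) − (31.03−15.61) = 20.25 − 15.42 = 4.83; fold change = 2^-4.83 = 0.035
YLL028C: ΔΔCt = (32.43−16.20) − (26.64−15.61) = 16.23 − 11.03 = 5.20; fold change = 2^-5.20 = 0.027
YAR135W: ΔΔCt = (30.30−16.20) − (27.22−15.61) = 14.10 − 11.61 = 2.49; fold change = 2^-2.49 = 0.178
YFR137C: ΔΔCt = (33.00−16.20) − (27.80−15.61) = 16.80 − 12.19 = 4.61; fold change = 2^-4.61 = 0.041
YLL028C has the largest |ΔΔCt| = 5.20.

0.027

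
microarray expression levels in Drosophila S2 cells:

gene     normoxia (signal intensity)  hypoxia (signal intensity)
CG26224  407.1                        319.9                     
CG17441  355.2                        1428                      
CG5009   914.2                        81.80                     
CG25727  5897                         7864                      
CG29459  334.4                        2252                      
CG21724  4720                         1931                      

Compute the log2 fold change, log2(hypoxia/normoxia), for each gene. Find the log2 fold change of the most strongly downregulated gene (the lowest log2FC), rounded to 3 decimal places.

log2(319.9/407.1) = -0.348  (CG26224)
log2(1428/355.2) = 2.007  (CG17441)
log2(81.80/914.2) = -3.482  (CG5009)
log2(7864/5897) = 0.415  (CG25727)
log2(2252/334.4) = 2.752  (CG29459)
log2(1931/4720) = -1.289  (CG21724)
CG5009 is most strongly downregulated.

-3.482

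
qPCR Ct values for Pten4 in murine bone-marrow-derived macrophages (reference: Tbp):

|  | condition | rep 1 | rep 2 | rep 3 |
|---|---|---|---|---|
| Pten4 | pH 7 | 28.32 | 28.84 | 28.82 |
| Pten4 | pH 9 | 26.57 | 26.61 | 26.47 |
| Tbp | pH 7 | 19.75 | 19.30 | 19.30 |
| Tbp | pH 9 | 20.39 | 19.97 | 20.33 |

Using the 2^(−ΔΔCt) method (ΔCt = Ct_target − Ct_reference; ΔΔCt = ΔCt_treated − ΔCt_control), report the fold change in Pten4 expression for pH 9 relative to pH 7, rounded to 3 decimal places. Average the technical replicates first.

7.413

Mean Ct: Pten4 pH 7 28.660; Pten4 pH 9 26.550; Tbp pH 7 19.450; Tbp pH 9 20.230
ΔCt(pH 7) = 28.660 − 19.450 = 9.210
ΔCt(pH 9) = 26.550 − 20.230 = 6.320
ΔΔCt = 6.320 − 9.210 = -2.890
Fold change = 2^(−(-2.890)) = 2^2.890 = 7.4127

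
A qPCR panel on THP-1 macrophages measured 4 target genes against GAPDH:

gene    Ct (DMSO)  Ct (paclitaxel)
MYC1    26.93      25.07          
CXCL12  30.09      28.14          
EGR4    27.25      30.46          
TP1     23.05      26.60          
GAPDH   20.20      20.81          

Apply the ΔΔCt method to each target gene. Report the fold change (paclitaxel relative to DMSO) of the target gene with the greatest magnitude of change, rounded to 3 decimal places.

0.130

MYC1: ΔΔCt = (25.07−20.81) − (26.93−20.20) = 4.26 − 6.73 = -2.47; fold change = 2^2.47 = 5.540
CXCL12: ΔΔCt = (28.14−20.81) − (30.09−20.20) = 7.33 − 9.89 = -2.56; fold change = 2^2.56 = 5.897
EGR4: ΔΔCt = (30.46−20.81) − (27.25−20.20) = 9.65 − 7.05 = 2.60; fold change = 2^-2.60 = 0.165
TP1: ΔΔCt = (26.60−20.81) − (23.05−20.20) = 5.79 − 2.85 = 2.94; fold change = 2^-2.94 = 0.130
TP1 has the largest |ΔΔCt| = 2.94.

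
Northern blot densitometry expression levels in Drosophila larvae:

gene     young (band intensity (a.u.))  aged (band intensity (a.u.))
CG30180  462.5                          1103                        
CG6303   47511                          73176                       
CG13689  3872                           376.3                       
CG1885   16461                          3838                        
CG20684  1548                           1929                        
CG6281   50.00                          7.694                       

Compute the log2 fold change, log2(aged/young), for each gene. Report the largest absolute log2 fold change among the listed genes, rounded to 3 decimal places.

log2(1103/462.5) = 1.254  (CG30180)
log2(73176/47511) = 0.623  (CG6303)
log2(376.3/3872) = -3.363  (CG13689)
log2(3838/16461) = -2.101  (CG1885)
log2(1929/1548) = 0.317  (CG20684)
log2(7.694/50.00) = -2.700  (CG6281)
The largest magnitude belongs to CG13689.

3.363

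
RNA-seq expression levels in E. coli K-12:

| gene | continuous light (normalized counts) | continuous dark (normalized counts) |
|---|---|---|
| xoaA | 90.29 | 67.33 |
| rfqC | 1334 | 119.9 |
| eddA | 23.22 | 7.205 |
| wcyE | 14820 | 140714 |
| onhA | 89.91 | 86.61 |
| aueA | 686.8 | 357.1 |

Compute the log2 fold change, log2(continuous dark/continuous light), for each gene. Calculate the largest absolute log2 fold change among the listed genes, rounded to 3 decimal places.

3.476

log2(67.33/90.29) = -0.423  (xoaA)
log2(119.9/1334) = -3.476  (rfqC)
log2(7.205/23.22) = -1.688  (eddA)
log2(140714/14820) = 3.247  (wcyE)
log2(86.61/89.91) = -0.054  (onhA)
log2(357.1/686.8) = -0.944  (aueA)
The largest magnitude belongs to rfqC.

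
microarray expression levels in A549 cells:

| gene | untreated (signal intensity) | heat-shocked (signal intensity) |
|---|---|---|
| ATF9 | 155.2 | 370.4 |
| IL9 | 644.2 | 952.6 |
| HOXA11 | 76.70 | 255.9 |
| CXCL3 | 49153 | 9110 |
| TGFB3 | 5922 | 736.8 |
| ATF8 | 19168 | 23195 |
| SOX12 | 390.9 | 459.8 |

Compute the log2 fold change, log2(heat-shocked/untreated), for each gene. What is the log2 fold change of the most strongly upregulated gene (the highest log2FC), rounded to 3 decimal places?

1.738

log2(370.4/155.2) = 1.255  (ATF9)
log2(952.6/644.2) = 0.564  (IL9)
log2(255.9/76.70) = 1.738  (HOXA11)
log2(9110/49153) = -2.432  (CXCL3)
log2(736.8/5922) = -3.007  (TGFB3)
log2(23195/19168) = 0.275  (ATF8)
log2(459.8/390.9) = 0.234  (SOX12)
HOXA11 is most strongly upregulated.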